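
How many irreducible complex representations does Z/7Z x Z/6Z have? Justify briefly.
42

Reasoning: The number of irreducible complex representations of a finite group equals its number of conjugacy classes. Z/7Z x Z/6Z is abelian of order 42, so every element is its own conjugacy class: 42 classes, so Z/7Z x Z/6Z (order 42) has exactly 42 irreducible complex representations.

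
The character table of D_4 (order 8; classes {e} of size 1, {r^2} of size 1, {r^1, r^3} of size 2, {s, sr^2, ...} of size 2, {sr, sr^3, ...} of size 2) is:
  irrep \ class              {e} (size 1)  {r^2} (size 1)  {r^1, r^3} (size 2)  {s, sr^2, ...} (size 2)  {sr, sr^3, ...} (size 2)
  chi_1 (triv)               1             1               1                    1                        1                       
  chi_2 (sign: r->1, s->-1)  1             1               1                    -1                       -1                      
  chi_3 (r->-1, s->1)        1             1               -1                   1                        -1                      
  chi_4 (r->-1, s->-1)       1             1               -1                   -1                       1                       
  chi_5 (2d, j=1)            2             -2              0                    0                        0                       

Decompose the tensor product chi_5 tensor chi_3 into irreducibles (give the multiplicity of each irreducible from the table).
chi_5 tensor chi_3 = chi_5 (all other irreducibles have multiplicity 0).

The character of a tensor product is the pointwise product (chi_5 * chi_3)(C) = chi_5(C) * chi_3(C):
  {e}: (2)*(1), {r^2}: (-2)*(1), {r^1, r^3}: (0)*(-1), {s, sr^2, ...}: (0)*(1), {sr, sr^3, ...}: (0)*(-1)
so (chi_5 * chi_3) takes values
  {e} -> 2, {r^2} -> -2, {r^1, r^3} -> 0, {s, sr^2, ...} -> 0, {sr, sr^3, ...} -> 0.
Now take the inner product of this character with each irreducible chi from the table, <chi_5*chi_3, chi> = (1/8) sum_C |C| (chi_5*chi_3)(C) conj(chi(C)):
  <chi_5*chi_3, chi_1> = (1/8)[1*(2)*conj(1) + 1*(-2)*conj(1) + 2*(0)*conj(1) + 2*(0)*conj(1) + 2*(0)*conj(1)]
      = (1/8)[(2) + (-2) + (0) + (0) + (0)] = 0/8 = 0
  <chi_5*chi_3, chi_2> = (1/8)[1*(2)*conj(1) + 1*(-2)*conj(1) + 2*(0)*conj(1) + 2*(0)*conj(-1) + 2*(0)*conj(-1)]
      = (1/8)[(2) + (-2) + (0) + (0) + (0)] = 0/8 = 0
  <chi_5*chi_3, chi_3> = (1/8)[1*(2)*conj(1) + 1*(-2)*conj(1) + 2*(0)*conj(-1) + 2*(0)*conj(1) + 2*(0)*conj(-1)]
      = (1/8)[(2) + (-2) + (0) + (0) + (0)] = 0/8 = 0
  <chi_5*chi_3, chi_4> = (1/8)[1*(2)*conj(1) + 1*(-2)*conj(1) + 2*(0)*conj(-1) + 2*(0)*conj(-1) + 2*(0)*conj(1)]
      = (1/8)[(2) + (-2) + (0) + (0) + (0)] = 0/8 = 0
  <chi_5*chi_3, chi_5> = (1/8)[1*(2)*conj(2) + 1*(-2)*conj(-2) + 2*(0)*conj(0) + 2*(0)*conj(0) + 2*(0)*conj(0)]
      = (1/8)[(4) + (4) + (0) + (0) + (0)] = 8/8 = 1
Hence the multiplicities are chi_5: 1. Dimension check: dim(chi_5)*dim(chi_3) = 2*1 = 2 and sum (mult * dim) = 1*2 = 2.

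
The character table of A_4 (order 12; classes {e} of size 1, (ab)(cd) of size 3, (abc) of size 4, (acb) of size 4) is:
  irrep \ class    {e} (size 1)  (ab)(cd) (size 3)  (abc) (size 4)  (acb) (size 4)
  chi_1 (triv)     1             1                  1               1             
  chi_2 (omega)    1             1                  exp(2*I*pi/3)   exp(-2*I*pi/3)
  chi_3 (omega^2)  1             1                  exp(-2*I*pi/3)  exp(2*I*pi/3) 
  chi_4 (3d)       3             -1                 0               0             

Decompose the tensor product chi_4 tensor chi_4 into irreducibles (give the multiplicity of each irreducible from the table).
chi_4 tensor chi_4 = chi_1 + chi_2 + chi_3 + 2*chi_4 (all other irreducibles have multiplicity 0).

Proof sketch: The character of a tensor product is the pointwise product (chi_4 * chi_4)(C) = chi_4(C) * chi_4(C):
  {e}: (3)*(3), (ab)(cd): (-1)*(-1), (abc): (0)*(0), (acb): (0)*(0)
so (chi_4 * chi_4) takes values
  {e} -> 9, (ab)(cd) -> 1, (abc) -> 0, (acb) -> 0.
Now take the inner product of this character with each irreducible chi from the table, <chi_4*chi_4, chi> = (1/12) sum_C |C| (chi_4*chi_4)(C) conj(chi(C)):
  <chi_4*chi_4, chi_1> = (1/12)[1*(9)*conj(1) + 3*(1)*conj(1) + 4*(0)*conj(1) + 4*(0)*conj(1)]
      = (1/12)[(9) + (3) + (0) + (0)] = 12/12 = 1
  <chi_4*chi_4, chi_2> = (1/12)[1*(9)*conj(1) + 3*(1)*conj(1) + 4*(0)*conj(exp(2*I*pi/3)) + 4*(0)*conj(exp(-2*I*pi/3))]
      = (1/12)[(9) + (3) + (0) + (0)] = 12/12 = 1
  <chi_4*chi_4, chi_3> = (1/12)[1*(9)*conj(1) + 3*(1)*conj(1) + 4*(0)*conj(exp(-2*I*pi/3)) + 4*(0)*conj(exp(2*I*pi/3))]
      = (1/12)[(9) + (3) + (0) + (0)] = 12/12 = 1
  <chi_4*chi_4, chi_4> = (1/12)[1*(9)*conj(3) + 3*(1)*conj(-1) + 4*(0)*conj(0) + 4*(0)*conj(0)]
      = (1/12)[(27) + (-3) + (0) + (0)] = 24/12 = 2
(Exp terms are combined using exp(i*s)*conj(exp(i*t)) = exp(i*(s-t)), and sums of them are collapsed using the identity that for every m > 1 the m distinct m-th roots of unity sum to 0, e.g. 1 + exp(2*I*pi/3) + exp(-2*I*pi/3) = 0.)
Hence the multiplicities are chi_1: 1, chi_2: 1, chi_3: 1, chi_4: 2. Dimension check: dim(chi_4)*dim(chi_4) = 3*3 = 9 and sum (mult * dim) = 1*1 + 1*1 + 1*1 + 2*3 = 9.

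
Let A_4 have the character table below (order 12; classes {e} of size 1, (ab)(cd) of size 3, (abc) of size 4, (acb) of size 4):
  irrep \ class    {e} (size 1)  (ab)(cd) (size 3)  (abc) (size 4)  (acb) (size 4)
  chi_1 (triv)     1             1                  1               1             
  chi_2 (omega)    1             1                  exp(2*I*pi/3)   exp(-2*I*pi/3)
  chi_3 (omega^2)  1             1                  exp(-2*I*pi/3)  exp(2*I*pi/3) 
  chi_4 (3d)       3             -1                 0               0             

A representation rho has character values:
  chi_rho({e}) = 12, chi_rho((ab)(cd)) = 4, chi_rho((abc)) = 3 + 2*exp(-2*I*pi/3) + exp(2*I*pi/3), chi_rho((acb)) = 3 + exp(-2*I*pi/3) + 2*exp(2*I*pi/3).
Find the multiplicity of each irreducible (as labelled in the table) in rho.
Multiplicities: chi_1: 3, chi_2: 1, chi_3: 2, chi_4: 2.

Solution. Use <chi_rho, chi> = (1/|G|) sum_C |C| * chi_rho(C) * conj(chi(C)) with |G| = 12 for each irreducible chi in the table:
  <chi_rho, chi_1> = (1/12)[1*(12)*conj(1) + 3*(4)*conj(1) + 4*(3 + 2*exp(-2*I*pi/3) + exp(2*I*pi/3))*conj(1) + 4*(3 + exp(-2*I*pi/3) + 2*exp(2*I*pi/3))*conj(1)]
      = (1/12)[(12) + (12) + (12 + 8*exp(-2*I*pi/3) + 4*exp(2*I*pi/3)) + (12 + 4*exp(-2*I*pi/3) + 8*exp(2*I*pi/3))] = 36/12 = 3
  <chi_rho, chi_2> = (1/12)[1*(12)*conj(1) + 3*(4)*conj(1) + 4*(3 + 2*exp(-2*I*pi/3) + exp(2*I*pi/3))*conj(exp(2*I*pi/3)) + 4*(3 + exp(-2*I*pi/3) + 2*exp(2*I*pi/3))*conj(exp(-2*I*pi/3))]
      = (1/12)[(12) + (12) + (4 + 12*exp(-2*I*pi/3) + 8*exp(2*I*pi/3)) + (4 + 8*exp(-2*I*pi/3) + 12*exp(2*I*pi/3))] = 12/12 = 1
  <chi_rho, chi_3> = (1/12)[1*(12)*conj(1) + 3*(4)*conj(1) + 4*(3 + 2*exp(-2*I*pi/3) + exp(2*I*pi/3))*conj(exp(-2*I*pi/3)) + 4*(3 + exp(-2*I*pi/3) + 2*exp(2*I*pi/3))*conj(exp(2*I*pi/3))]
      = (1/12)[(12) + (12) + (8 + 4*exp(-2*I*pi/3) + 12*exp(2*I*pi/3)) + (8 + 12*exp(-2*I*pi/3) + 4*exp(2*I*pi/3))] = 24/12 = 2
  <chi_rho, chi_4> = (1/12)[1*(12)*conj(3) + 3*(4)*conj(-1) + 4*(3 + 2*exp(-2*I*pi/3) + exp(2*I*pi/3))*conj(0) + 4*(3 + exp(-2*I*pi/3) + 2*exp(2*I*pi/3))*conj(0)]
      = (1/12)[(36) + (-12) + (0) + (0)] = 24/12 = 2
(Exp terms are combined using exp(i*s)*conj(exp(i*t)) = exp(i*(s-t)), and sums of them are collapsed using the identity that for every m > 1 the m distinct m-th roots of unity sum to 0, e.g. 1 + exp(2*I*pi/3) + exp(-2*I*pi/3) = 0.)
Dimension check: dim(rho) = sum (mult * dim) = 3*1 + 1*1 + 2*1 + 2*3 = 12 = chi_rho(e) = 12.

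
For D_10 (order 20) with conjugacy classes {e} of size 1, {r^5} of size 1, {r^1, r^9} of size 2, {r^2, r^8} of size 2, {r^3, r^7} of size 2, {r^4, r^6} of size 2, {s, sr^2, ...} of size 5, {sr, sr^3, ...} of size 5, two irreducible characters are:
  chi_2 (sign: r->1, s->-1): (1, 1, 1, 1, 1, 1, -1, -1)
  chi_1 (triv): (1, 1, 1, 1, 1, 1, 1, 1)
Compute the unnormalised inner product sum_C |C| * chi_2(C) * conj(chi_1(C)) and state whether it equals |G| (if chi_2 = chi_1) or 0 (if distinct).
Sum = 0; so <chi_2, chi_1> = 0 (distinct irreducibles are orthogonal).

Details: Compute term by term over conjugacy classes (|C| * chi_2(C) * conj(chi_1(C))):
  1*(1)*conj(1) + 1*(1)*conj(1) + 2*(1)*conj(1) + 2*(1)*conj(1) + 2*(1)*conj(1) + 2*(1)*conj(1) + 5*(-1)*conj(1) + 5*(-1)*conj(1)
  = (1) + (1) + (2) + (2) + (2) + (2) + (-5) + (-5)
  = 0.
Dividing by |G| = 20 gives 0/20 = 0, matching the row-orthogonality relation <chi_2, chi_1> = [chi_2 = chi_1].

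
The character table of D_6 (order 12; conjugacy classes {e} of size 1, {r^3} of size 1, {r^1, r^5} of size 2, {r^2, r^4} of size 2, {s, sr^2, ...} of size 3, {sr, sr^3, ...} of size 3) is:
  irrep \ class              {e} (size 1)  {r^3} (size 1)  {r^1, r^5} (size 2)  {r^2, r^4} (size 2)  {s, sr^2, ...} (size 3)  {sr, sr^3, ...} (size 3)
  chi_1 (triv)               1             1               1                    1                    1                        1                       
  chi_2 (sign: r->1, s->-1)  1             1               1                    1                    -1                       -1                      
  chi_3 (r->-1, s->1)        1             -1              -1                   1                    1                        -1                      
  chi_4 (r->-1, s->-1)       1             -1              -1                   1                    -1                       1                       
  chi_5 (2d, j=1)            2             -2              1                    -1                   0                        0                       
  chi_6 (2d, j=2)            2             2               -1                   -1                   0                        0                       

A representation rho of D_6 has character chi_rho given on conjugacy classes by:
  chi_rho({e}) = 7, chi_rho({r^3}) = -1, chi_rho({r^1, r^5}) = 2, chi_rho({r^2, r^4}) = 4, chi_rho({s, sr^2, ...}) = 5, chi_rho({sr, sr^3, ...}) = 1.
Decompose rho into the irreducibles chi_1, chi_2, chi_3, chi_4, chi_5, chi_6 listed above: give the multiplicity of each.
Multiplicities: chi_1: 3, chi_2: 0, chi_3: 2, chi_4: 0, chi_5: 1, chi_6: 0.

Solution. Use <chi_rho, chi> = (1/|G|) sum_C |C| * chi_rho(C) * conj(chi(C)) with |G| = 12 for each irreducible chi in the table:
  <chi_rho, chi_1> = (1/12)[1*(7)*conj(1) + 1*(-1)*conj(1) + 2*(2)*conj(1) + 2*(4)*conj(1) + 3*(5)*conj(1) + 3*(1)*conj(1)]
      = (1/12)[(7) + (-1) + (4) + (8) + (15) + (3)] = 36/12 = 3
  <chi_rho, chi_2> = (1/12)[1*(7)*conj(1) + 1*(-1)*conj(1) + 2*(2)*conj(1) + 2*(4)*conj(1) + 3*(5)*conj(-1) + 3*(1)*conj(-1)]
      = (1/12)[(7) + (-1) + (4) + (8) + (-15) + (-3)] = 0/12 = 0
  <chi_rho, chi_3> = (1/12)[1*(7)*conj(1) + 1*(-1)*conj(-1) + 2*(2)*conj(-1) + 2*(4)*conj(1) + 3*(5)*conj(1) + 3*(1)*conj(-1)]
      = (1/12)[(7) + (1) + (-4) + (8) + (15) + (-3)] = 24/12 = 2
  <chi_rho, chi_4> = (1/12)[1*(7)*conj(1) + 1*(-1)*conj(-1) + 2*(2)*conj(-1) + 2*(4)*conj(1) + 3*(5)*conj(-1) + 3*(1)*conj(1)]
      = (1/12)[(7) + (1) + (-4) + (8) + (-15) + (3)] = 0/12 = 0
  <chi_rho, chi_5> = (1/12)[1*(7)*conj(2) + 1*(-1)*conj(-2) + 2*(2)*conj(1) + 2*(4)*conj(-1) + 3*(5)*conj(0) + 3*(1)*conj(0)]
      = (1/12)[(14) + (2) + (4) + (-8) + (0) + (0)] = 12/12 = 1
  <chi_rho, chi_6> = (1/12)[1*(7)*conj(2) + 1*(-1)*conj(2) + 2*(2)*conj(-1) + 2*(4)*conj(-1) + 3*(5)*conj(0) + 3*(1)*conj(0)]
      = (1/12)[(14) + (-2) + (-4) + (-8) + (0) + (0)] = 0/12 = 0
Dimension check: dim(rho) = sum (mult * dim) = 3*1 + 0*1 + 2*1 + 0*1 + 1*2 + 0*2 = 7 = chi_rho(e) = 7.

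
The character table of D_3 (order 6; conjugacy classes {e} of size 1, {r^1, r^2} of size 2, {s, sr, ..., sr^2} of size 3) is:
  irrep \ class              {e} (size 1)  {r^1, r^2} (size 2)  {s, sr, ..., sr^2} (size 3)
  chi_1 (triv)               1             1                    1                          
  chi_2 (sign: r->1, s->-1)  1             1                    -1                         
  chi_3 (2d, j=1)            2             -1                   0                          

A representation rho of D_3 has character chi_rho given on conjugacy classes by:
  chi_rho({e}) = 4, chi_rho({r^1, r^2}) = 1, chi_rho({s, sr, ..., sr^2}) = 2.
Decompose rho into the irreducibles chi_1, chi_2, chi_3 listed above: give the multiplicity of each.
Multiplicities: chi_1: 2, chi_2: 0, chi_3: 1.

Argument: Use <chi_rho, chi> = (1/|G|) sum_C |C| * chi_rho(C) * conj(chi(C)) with |G| = 6 for each irreducible chi in the table:
  <chi_rho, chi_1> = (1/6)[1*(4)*conj(1) + 2*(1)*conj(1) + 3*(2)*conj(1)]
      = (1/6)[(4) + (2) + (6)] = 12/6 = 2
  <chi_rho, chi_2> = (1/6)[1*(4)*conj(1) + 2*(1)*conj(1) + 3*(2)*conj(-1)]
      = (1/6)[(4) + (2) + (-6)] = 0/6 = 0
  <chi_rho, chi_3> = (1/6)[1*(4)*conj(2) + 2*(1)*conj(-1) + 3*(2)*conj(0)]
      = (1/6)[(8) + (-2) + (0)] = 6/6 = 1
Dimension check: dim(rho) = sum (mult * dim) = 2*1 + 0*1 + 1*2 = 4 = chi_rho(e) = 4.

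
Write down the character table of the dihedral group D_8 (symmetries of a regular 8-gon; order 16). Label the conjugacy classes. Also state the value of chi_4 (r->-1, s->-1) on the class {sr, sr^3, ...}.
Conjugacy classes: {e} of size 1, {r^4} of size 1, {r^1, r^7} of size 2, {r^2, r^6} of size 2, {r^3, r^5} of size 2, {s, sr^2, ...} of size 4, {sr, sr^3, ...} of size 4.
Character table:
  irrep \ class              {e} (size 1)  {r^4} (size 1)  {r^1, r^7} (size 2)  {r^2, r^6} (size 2)  {r^3, r^5} (size 2)  {s, sr^2, ...} (size 4)  {sr, sr^3, ...} (size 4)
  chi_1 (triv)               1             1               1                    1                    1                    1                        1                       
  chi_2 (sign: r->1, s->-1)  1             1               1                    1                    1                    -1                       -1                      
  chi_3 (r->-1, s->1)        1             1               -1                   1                    -1                   1                        -1                      
  chi_4 (r->-1, s->-1)       1             1               -1                   1                    -1                   -1                       1                       
  chi_5 (2d, j=1)            2             -2              sqrt(2)              0                    -sqrt(2)             0                        0                       
  chi_6 (2d, j=2)            2             2               0                    -2                   0                    0                        0                       
  chi_7 (2d, j=3)            2             -2              -sqrt(2)             0                    sqrt(2)              0                        0                       

Spot check: chi_4 (r->-1, s->-1) on {sr, sr^3, ...} = 1.

Justification: D_8 has order 2*8 = 16 with 7 conjugacy classes, hence 7 irreducibles. Sum of squared dims 1 + 1 + 1 + 1 + 4 + 4 + 4 = 16 = |G|. Linear characters come from the abelianisation; the 2-dimensional irreps have character r^k -> 2*cos(2*pi*j*k/8), reflections -> 0.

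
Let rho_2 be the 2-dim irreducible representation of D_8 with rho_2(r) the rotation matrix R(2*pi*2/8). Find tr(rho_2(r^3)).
chi_{rho_2}(r^3) = 2*cos(2*pi*2*3/8) = 0

Argument: rho_2(r^3) is rotation by angle 2*pi*2*3/8, whose trace is 2*cos(2*pi*2*3/8) = 0.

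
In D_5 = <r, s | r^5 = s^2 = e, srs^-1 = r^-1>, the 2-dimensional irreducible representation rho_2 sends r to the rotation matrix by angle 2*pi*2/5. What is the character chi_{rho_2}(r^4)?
chi_{rho_2}(r^4) = 2*cos(2*pi*2*4/5) = -sqrt(5)/2 - 1/2

Solution. rho_2(r^4) is rotation by angle 2*pi*2*4/5, whose trace is 2*cos(2*pi*2*4/5) = -sqrt(5)/2 - 1/2.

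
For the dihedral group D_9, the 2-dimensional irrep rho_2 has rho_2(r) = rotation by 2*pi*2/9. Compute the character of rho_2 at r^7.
chi_{rho_2}(r^7) = 2*cos(2*pi*2*7/9) = -2*cos(pi/9)

Argument: rho_2(r^7) is rotation by angle 2*pi*2*7/9, whose trace is 2*cos(2*pi*2*7/9) = -2*cos(pi/9).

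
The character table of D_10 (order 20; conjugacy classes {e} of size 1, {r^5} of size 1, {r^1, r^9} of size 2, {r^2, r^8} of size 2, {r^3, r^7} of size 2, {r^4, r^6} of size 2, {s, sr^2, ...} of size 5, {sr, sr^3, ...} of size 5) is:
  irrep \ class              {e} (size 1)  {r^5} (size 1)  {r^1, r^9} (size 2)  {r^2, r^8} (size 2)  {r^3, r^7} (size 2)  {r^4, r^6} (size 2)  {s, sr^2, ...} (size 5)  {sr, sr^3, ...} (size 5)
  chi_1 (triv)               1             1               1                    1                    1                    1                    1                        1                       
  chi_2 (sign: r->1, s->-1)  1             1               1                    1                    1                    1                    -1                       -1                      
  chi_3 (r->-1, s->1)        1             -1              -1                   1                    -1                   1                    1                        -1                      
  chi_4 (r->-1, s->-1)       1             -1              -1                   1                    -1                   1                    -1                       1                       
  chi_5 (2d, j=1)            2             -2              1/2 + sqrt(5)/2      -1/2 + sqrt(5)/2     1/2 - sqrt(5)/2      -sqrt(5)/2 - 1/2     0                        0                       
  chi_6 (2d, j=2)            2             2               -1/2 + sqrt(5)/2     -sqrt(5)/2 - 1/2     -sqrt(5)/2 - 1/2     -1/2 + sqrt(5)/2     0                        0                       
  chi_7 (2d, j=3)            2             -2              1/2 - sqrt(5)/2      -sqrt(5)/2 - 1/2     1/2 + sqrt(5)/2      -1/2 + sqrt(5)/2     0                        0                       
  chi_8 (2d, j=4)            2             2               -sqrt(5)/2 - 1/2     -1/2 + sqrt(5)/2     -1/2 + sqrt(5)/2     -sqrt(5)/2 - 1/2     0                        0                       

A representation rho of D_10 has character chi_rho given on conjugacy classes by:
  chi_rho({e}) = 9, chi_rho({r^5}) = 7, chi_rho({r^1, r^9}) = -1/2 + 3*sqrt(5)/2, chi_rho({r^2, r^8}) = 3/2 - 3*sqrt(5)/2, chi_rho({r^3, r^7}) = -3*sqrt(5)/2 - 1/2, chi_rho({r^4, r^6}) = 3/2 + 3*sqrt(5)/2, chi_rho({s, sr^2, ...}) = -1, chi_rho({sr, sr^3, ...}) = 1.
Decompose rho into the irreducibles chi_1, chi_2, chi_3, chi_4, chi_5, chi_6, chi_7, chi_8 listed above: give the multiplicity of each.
Multiplicities: chi_1: 1, chi_2: 1, chi_3: 0, chi_4: 1, chi_5: 0, chi_6: 3, chi_7: 0, chi_8: 0.

Justification: Use <chi_rho, chi> = (1/|G|) sum_C |C| * chi_rho(C) * conj(chi(C)) with |G| = 20 for each irreducible chi in the table:
  <chi_rho, chi_1> = (1/20)[1*(9)*conj(1) + 1*(7)*conj(1) + 2*(-1/2 + 3*sqrt(5)/2)*conj(1) + 2*(3/2 - 3*sqrt(5)/2)*conj(1) + 2*(-3*sqrt(5)/2 - 1/2)*conj(1) + 2*(3/2 + 3*sqrt(5)/2)*conj(1) + 5*(-1)*conj(1) + 5*(1)*conj(1)]
      = (1/20)[(9) + (7) + (-1 + 3*sqrt(5)) + (3 - 3*sqrt(5)) + (-3*sqrt(5) - 1) + (3 + 3*sqrt(5)) + (-5) + (5)] = 20/20 = 1
  <chi_rho, chi_2> = (1/20)[1*(9)*conj(1) + 1*(7)*conj(1) + 2*(-1/2 + 3*sqrt(5)/2)*conj(1) + 2*(3/2 - 3*sqrt(5)/2)*conj(1) + 2*(-3*sqrt(5)/2 - 1/2)*conj(1) + 2*(3/2 + 3*sqrt(5)/2)*conj(1) + 5*(-1)*conj(-1) + 5*(1)*conj(-1)]
      = (1/20)[(9) + (7) + (-1 + 3*sqrt(5)) + (3 - 3*sqrt(5)) + (-3*sqrt(5) - 1) + (3 + 3*sqrt(5)) + (5) + (-5)] = 20/20 = 1
  <chi_rho, chi_3> = (1/20)[1*(9)*conj(1) + 1*(7)*conj(-1) + 2*(-1/2 + 3*sqrt(5)/2)*conj(-1) + 2*(3/2 - 3*sqrt(5)/2)*conj(1) + 2*(-3*sqrt(5)/2 - 1/2)*conj(-1) + 2*(3/2 + 3*sqrt(5)/2)*conj(1) + 5*(-1)*conj(1) + 5*(1)*conj(-1)]
      = (1/20)[(9) + (-7) + (1 - 3*sqrt(5)) + (3 - 3*sqrt(5)) + (1 + 3*sqrt(5)) + (3 + 3*sqrt(5)) + (-5) + (-5)] = 0/20 = 0
  <chi_rho, chi_4> = (1/20)[1*(9)*conj(1) + 1*(7)*conj(-1) + 2*(-1/2 + 3*sqrt(5)/2)*conj(-1) + 2*(3/2 - 3*sqrt(5)/2)*conj(1) + 2*(-3*sqrt(5)/2 - 1/2)*conj(-1) + 2*(3/2 + 3*sqrt(5)/2)*conj(1) + 5*(-1)*conj(-1) + 5*(1)*conj(1)]
      = (1/20)[(9) + (-7) + (1 - 3*sqrt(5)) + (3 - 3*sqrt(5)) + (1 + 3*sqrt(5)) + (3 + 3*sqrt(5)) + (5) + (5)] = 20/20 = 1
  <chi_rho, chi_5> = (1/20)[1*(9)*conj(2) + 1*(7)*conj(-2) + 2*(-1/2 + 3*sqrt(5)/2)*conj(1/2 + sqrt(5)/2) + 2*(3/2 - 3*sqrt(5)/2)*conj(-1/2 + sqrt(5)/2) + 2*(-3*sqrt(5)/2 - 1/2)*conj(1/2 - sqrt(5)/2) + 2*(3/2 + 3*sqrt(5)/2)*conj(-sqrt(5)/2 - 1/2) + 5*(-1)*conj(0) + 5*(1)*conj(0)]
      = (1/20)[(18) + (-14) + (sqrt(5) + 7) + (-9 + 3*sqrt(5)) + (7 - sqrt(5)) + (-9 - 3*sqrt(5)) + (0) + (0)] = 0/20 = 0
  <chi_rho, chi_6> = (1/20)[1*(9)*conj(2) + 1*(7)*conj(2) + 2*(-1/2 + 3*sqrt(5)/2)*conj(-1/2 + sqrt(5)/2) + 2*(3/2 - 3*sqrt(5)/2)*conj(-sqrt(5)/2 - 1/2) + 2*(-3*sqrt(5)/2 - 1/2)*conj(-sqrt(5)/2 - 1/2) + 2*(3/2 + 3*sqrt(5)/2)*conj(-1/2 + sqrt(5)/2) + 5*(-1)*conj(0) + 5*(1)*conj(0)]
      = (1/20)[(18) + (14) + (8 - 2*sqrt(5)) + (6) + (2*sqrt(5) + 8) + (6) + (0) + (0)] = 60/20 = 3
  <chi_rho, chi_7> = (1/20)[1*(9)*conj(2) + 1*(7)*conj(-2) + 2*(-1/2 + 3*sqrt(5)/2)*conj(1/2 - sqrt(5)/2) + 2*(3/2 - 3*sqrt(5)/2)*conj(-sqrt(5)/2 - 1/2) + 2*(-3*sqrt(5)/2 - 1/2)*conj(1/2 + sqrt(5)/2) + 2*(3/2 + 3*sqrt(5)/2)*conj(-1/2 + sqrt(5)/2) + 5*(-1)*conj(0) + 5*(1)*conj(0)]
      = (1/20)[(18) + (-14) + (-8 + 2*sqrt(5)) + (6) + (-8 - 2*sqrt(5)) + (6) + (0) + (0)] = 0/20 = 0
  <chi_rho, chi_8> = (1/20)[1*(9)*conj(2) + 1*(7)*conj(2) + 2*(-1/2 + 3*sqrt(5)/2)*conj(-sqrt(5)/2 - 1/2) + 2*(3/2 - 3*sqrt(5)/2)*conj(-1/2 + sqrt(5)/2) + 2*(-3*sqrt(5)/2 - 1/2)*conj(-1/2 + sqrt(5)/2) + 2*(3/2 + 3*sqrt(5)/2)*conj(-sqrt(5)/2 - 1/2) + 5*(-1)*conj(0) + 5*(1)*conj(0)]
      = (1/20)[(18) + (14) + (-7 - sqrt(5)) + (-9 + 3*sqrt(5)) + (-7 + sqrt(5)) + (-9 - 3*sqrt(5)) + (0) + (0)] = 0/20 = 0
Dimension check: dim(rho) = sum (mult * dim) = 1*1 + 1*1 + 0*1 + 1*1 + 0*2 + 3*2 + 0*2 + 0*2 = 9 = chi_rho(e) = 9.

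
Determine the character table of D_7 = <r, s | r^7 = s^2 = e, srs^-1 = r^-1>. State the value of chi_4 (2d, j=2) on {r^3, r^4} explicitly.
Conjugacy classes: {e} of size 1, {r^1, r^6} of size 2, {r^2, r^5} of size 2, {r^3, r^4} of size 2, {s, sr, ..., sr^6} of size 7.
Character table:
  irrep \ class              {e} (size 1)  {r^1, r^6} (size 2)  {r^2, r^5} (size 2)  {r^3, r^4} (size 2)  {s, sr, ..., sr^6} (size 7)
  chi_1 (triv)               1             1                    1                    1                    1                          
  chi_2 (sign: r->1, s->-1)  1             1                    1                    1                    -1                         
  chi_3 (2d, j=1)            2             2*cos(2*pi/7)        -2*cos(3*pi/7)       -2*cos(pi/7)         0                          
  chi_4 (2d, j=2)            2             -2*cos(3*pi/7)       -2*cos(pi/7)         2*cos(2*pi/7)        0                          
  chi_5 (2d, j=3)            2             -2*cos(pi/7)         2*cos(2*pi/7)        -2*cos(3*pi/7)       0                          

Spot check: chi_4 (2d, j=2) on {r^3, r^4} = 2*cos(2*pi/7).

Reasoning: D_7 has order 2*7 = 14 with 5 conjugacy classes, hence 5 irreducibles. Sum of squared dims 1 + 1 + 4 + 4 + 4 = 14 = |G|. Linear characters come from the abelianisation; the 2-dimensional irreps have character r^k -> 2*cos(2*pi*j*k/7), reflections -> 0.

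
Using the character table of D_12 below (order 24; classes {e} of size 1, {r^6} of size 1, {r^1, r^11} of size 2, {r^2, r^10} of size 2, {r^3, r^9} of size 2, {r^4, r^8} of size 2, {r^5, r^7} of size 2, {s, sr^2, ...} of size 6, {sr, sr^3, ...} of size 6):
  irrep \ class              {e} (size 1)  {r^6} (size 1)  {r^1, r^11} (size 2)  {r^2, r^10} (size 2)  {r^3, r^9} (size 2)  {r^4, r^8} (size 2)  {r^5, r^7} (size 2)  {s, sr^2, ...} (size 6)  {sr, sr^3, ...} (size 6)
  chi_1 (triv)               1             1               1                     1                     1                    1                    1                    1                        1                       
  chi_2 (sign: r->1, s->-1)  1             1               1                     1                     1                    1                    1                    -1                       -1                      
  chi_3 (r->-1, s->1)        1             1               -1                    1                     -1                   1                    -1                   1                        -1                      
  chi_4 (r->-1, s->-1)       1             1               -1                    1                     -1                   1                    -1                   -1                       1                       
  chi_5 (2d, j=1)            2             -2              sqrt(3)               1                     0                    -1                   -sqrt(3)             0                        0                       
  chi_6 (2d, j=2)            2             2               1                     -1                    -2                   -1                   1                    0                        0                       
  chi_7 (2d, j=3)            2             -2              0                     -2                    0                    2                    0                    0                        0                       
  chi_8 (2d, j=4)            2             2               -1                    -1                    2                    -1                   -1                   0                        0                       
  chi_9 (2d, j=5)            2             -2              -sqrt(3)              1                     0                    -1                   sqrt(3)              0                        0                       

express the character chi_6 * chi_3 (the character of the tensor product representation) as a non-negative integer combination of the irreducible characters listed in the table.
chi_6 tensor chi_3 = chi_8 (all other irreducibles have multiplicity 0).

Derivation: The character of a tensor product is the pointwise product (chi_6 * chi_3)(C) = chi_6(C) * chi_3(C):
  {e}: (2)*(1), {r^6}: (2)*(1), {r^1, r^11}: (1)*(-1), {r^2, r^10}: (-1)*(1), {r^3, r^9}: (-2)*(-1), {r^4, r^8}: (-1)*(1), {r^5, r^7}: (1)*(-1), {s, sr^2, ...}: (0)*(1), {sr, sr^3, ...}: (0)*(-1)
so (chi_6 * chi_3) takes values
  {e} -> 2, {r^6} -> 2, {r^1, r^11} -> -1, {r^2, r^10} -> -1, {r^3, r^9} -> 2, {r^4, r^8} -> -1, {r^5, r^7} -> -1, {s, sr^2, ...} -> 0, {sr, sr^3, ...} -> 0.
Now take the inner product of this character with each irreducible chi from the table, <chi_6*chi_3, chi> = (1/24) sum_C |C| (chi_6*chi_3)(C) conj(chi(C)):
  <chi_6*chi_3, chi_1> = (1/24)[1*(2)*conj(1) + 1*(2)*conj(1) + 2*(-1)*conj(1) + 2*(-1)*conj(1) + 2*(2)*conj(1) + 2*(-1)*conj(1) + 2*(-1)*conj(1) + 6*(0)*conj(1) + 6*(0)*conj(1)]
      = (1/24)[(2) + (2) + (-2) + (-2) + (4) + (-2) + (-2) + (0) + (0)] = 0/24 = 0
  <chi_6*chi_3, chi_2> = (1/24)[1*(2)*conj(1) + 1*(2)*conj(1) + 2*(-1)*conj(1) + 2*(-1)*conj(1) + 2*(2)*conj(1) + 2*(-1)*conj(1) + 2*(-1)*conj(1) + 6*(0)*conj(-1) + 6*(0)*conj(-1)]
      = (1/24)[(2) + (2) + (-2) + (-2) + (4) + (-2) + (-2) + (0) + (0)] = 0/24 = 0
  <chi_6*chi_3, chi_3> = (1/24)[1*(2)*conj(1) + 1*(2)*conj(1) + 2*(-1)*conj(-1) + 2*(-1)*conj(1) + 2*(2)*conj(-1) + 2*(-1)*conj(1) + 2*(-1)*conj(-1) + 6*(0)*conj(1) + 6*(0)*conj(-1)]
      = (1/24)[(2) + (2) + (2) + (-2) + (-4) + (-2) + (2) + (0) + (0)] = 0/24 = 0
  <chi_6*chi_3, chi_4> = (1/24)[1*(2)*conj(1) + 1*(2)*conj(1) + 2*(-1)*conj(-1) + 2*(-1)*conj(1) + 2*(2)*conj(-1) + 2*(-1)*conj(1) + 2*(-1)*conj(-1) + 6*(0)*conj(-1) + 6*(0)*conj(1)]
      = (1/24)[(2) + (2) + (2) + (-2) + (-4) + (-2) + (2) + (0) + (0)] = 0/24 = 0
  <chi_6*chi_3, chi_5> = (1/24)[1*(2)*conj(2) + 1*(2)*conj(-2) + 2*(-1)*conj(sqrt(3)) + 2*(-1)*conj(1) + 2*(2)*conj(0) + 2*(-1)*conj(-1) + 2*(-1)*conj(-sqrt(3)) + 6*(0)*conj(0) + 6*(0)*conj(0)]
      = (1/24)[(4) + (-4) + (-2*sqrt(3)) + (-2) + (0) + (2) + (2*sqrt(3)) + (0) + (0)] = 0/24 = 0
  <chi_6*chi_3, chi_6> = (1/24)[1*(2)*conj(2) + 1*(2)*conj(2) + 2*(-1)*conj(1) + 2*(-1)*conj(-1) + 2*(2)*conj(-2) + 2*(-1)*conj(-1) + 2*(-1)*conj(1) + 6*(0)*conj(0) + 6*(0)*conj(0)]
      = (1/24)[(4) + (4) + (-2) + (2) + (-8) + (2) + (-2) + (0) + (0)] = 0/24 = 0
  <chi_6*chi_3, chi_7> = (1/24)[1*(2)*conj(2) + 1*(2)*conj(-2) + 2*(-1)*conj(0) + 2*(-1)*conj(-2) + 2*(2)*conj(0) + 2*(-1)*conj(2) + 2*(-1)*conj(0) + 6*(0)*conj(0) + 6*(0)*conj(0)]
      = (1/24)[(4) + (-4) + (0) + (4) + (0) + (-4) + (0) + (0) + (0)] = 0/24 = 0
  <chi_6*chi_3, chi_8> = (1/24)[1*(2)*conj(2) + 1*(2)*conj(2) + 2*(-1)*conj(-1) + 2*(-1)*conj(-1) + 2*(2)*conj(2) + 2*(-1)*conj(-1) + 2*(-1)*conj(-1) + 6*(0)*conj(0) + 6*(0)*conj(0)]
      = (1/24)[(4) + (4) + (2) + (2) + (8) + (2) + (2) + (0) + (0)] = 24/24 = 1
  <chi_6*chi_3, chi_9> = (1/24)[1*(2)*conj(2) + 1*(2)*conj(-2) + 2*(-1)*conj(-sqrt(3)) + 2*(-1)*conj(1) + 2*(2)*conj(0) + 2*(-1)*conj(-1) + 2*(-1)*conj(sqrt(3)) + 6*(0)*conj(0) + 6*(0)*conj(0)]
      = (1/24)[(4) + (-4) + (2*sqrt(3)) + (-2) + (0) + (2) + (-2*sqrt(3)) + (0) + (0)] = 0/24 = 0
Hence the multiplicities are chi_8: 1. Dimension check: dim(chi_6)*dim(chi_3) = 2*1 = 2 and sum (mult * dim) = 1*2 = 2.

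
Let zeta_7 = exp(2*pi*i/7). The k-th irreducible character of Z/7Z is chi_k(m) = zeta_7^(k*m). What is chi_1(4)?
chi_1(4) = zeta_7^4 = exp(-6*I*pi/7)

Working: chi_1(4) = zeta_7^(1*4) = zeta_7^4. Since zeta_7^7 = 1, this equals zeta_7^4 = exp(2*pi*i*4/7) = exp(-6*I*pi/7).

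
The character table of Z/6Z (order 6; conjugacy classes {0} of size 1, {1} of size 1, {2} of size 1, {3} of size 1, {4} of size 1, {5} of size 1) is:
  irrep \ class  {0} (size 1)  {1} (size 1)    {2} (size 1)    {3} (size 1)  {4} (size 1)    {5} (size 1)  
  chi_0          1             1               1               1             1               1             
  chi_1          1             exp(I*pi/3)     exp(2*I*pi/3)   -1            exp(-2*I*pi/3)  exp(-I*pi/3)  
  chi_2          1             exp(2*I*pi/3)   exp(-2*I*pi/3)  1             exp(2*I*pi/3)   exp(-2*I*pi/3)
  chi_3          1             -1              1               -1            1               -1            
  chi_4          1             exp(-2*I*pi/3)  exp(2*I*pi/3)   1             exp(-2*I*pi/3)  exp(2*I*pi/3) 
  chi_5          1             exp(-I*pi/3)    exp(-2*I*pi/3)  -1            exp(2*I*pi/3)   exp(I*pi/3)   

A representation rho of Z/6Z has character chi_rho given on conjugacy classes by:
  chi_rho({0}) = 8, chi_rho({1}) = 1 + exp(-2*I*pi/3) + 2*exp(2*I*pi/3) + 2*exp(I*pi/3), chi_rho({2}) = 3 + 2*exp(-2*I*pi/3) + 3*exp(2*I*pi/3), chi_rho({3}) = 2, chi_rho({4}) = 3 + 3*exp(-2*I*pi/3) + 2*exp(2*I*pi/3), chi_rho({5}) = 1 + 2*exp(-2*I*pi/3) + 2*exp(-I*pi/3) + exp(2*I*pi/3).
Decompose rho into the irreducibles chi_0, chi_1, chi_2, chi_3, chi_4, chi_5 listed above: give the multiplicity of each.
Multiplicities: chi_0: 2, chi_1: 2, chi_2: 2, chi_3: 1, chi_4: 1, chi_5: 0.

Explanation: Use <chi_rho, chi> = (1/|G|) sum_C |C| * chi_rho(C) * conj(chi(C)) with |G| = 6 for each irreducible chi in the table:
  <chi_rho, chi_0> = (1/6)[1*(8)*conj(1) + 1*(1 + exp(-2*I*pi/3) + 2*exp(2*I*pi/3) + 2*exp(I*pi/3))*conj(1) + 1*(3 + 2*exp(-2*I*pi/3) + 3*exp(2*I*pi/3))*conj(1) + 1*(2)*conj(1) + 1*(3 + 3*exp(-2*I*pi/3) + 2*exp(2*I*pi/3))*conj(1) + 1*(1 + 2*exp(-2*I*pi/3) + 2*exp(-I*pi/3) + exp(2*I*pi/3))*conj(1)]
      = (1/6)[(8) + (1 + exp(-2*I*pi/3) + 2*exp(2*I*pi/3) + 2*exp(I*pi/3)) + (3 + 2*exp(-2*I*pi/3) + 3*exp(2*I*pi/3)) + (2) + (3 + 3*exp(-2*I*pi/3) + 2*exp(2*I*pi/3)) + (1 + 2*exp(-2*I*pi/3) + 2*exp(-I*pi/3) + exp(2*I*pi/3))] = 12/6 = 2
  <chi_rho, chi_1> = (1/6)[1*(8)*conj(1) + 1*(1 + exp(-2*I*pi/3) + 2*exp(2*I*pi/3) + 2*exp(I*pi/3))*conj(exp(I*pi/3)) + 1*(3 + 2*exp(-2*I*pi/3) + 3*exp(2*I*pi/3))*conj(exp(2*I*pi/3)) + 1*(2)*conj(-1) + 1*(3 + 3*exp(-2*I*pi/3) + 2*exp(2*I*pi/3))*conj(exp(-2*I*pi/3)) + 1*(1 + 2*exp(-2*I*pi/3) + 2*exp(-I*pi/3) + exp(2*I*pi/3))*conj(exp(-I*pi/3))]
      = (1/6)[(8) + (1 + exp(-I*pi/3) + 2*exp(I*pi/3)) + (3 + 3*exp(-2*I*pi/3) + 2*exp(2*I*pi/3)) + (-2) + (3 + 2*exp(-2*I*pi/3) + 3*exp(2*I*pi/3)) + (1 + 2*exp(-I*pi/3) + exp(I*pi/3))] = 12/6 = 2
  <chi_rho, chi_2> = (1/6)[1*(8)*conj(1) + 1*(1 + exp(-2*I*pi/3) + 2*exp(2*I*pi/3) + 2*exp(I*pi/3))*conj(exp(2*I*pi/3)) + 1*(3 + 2*exp(-2*I*pi/3) + 3*exp(2*I*pi/3))*conj(exp(-2*I*pi/3)) + 1*(2)*conj(1) + 1*(3 + 3*exp(-2*I*pi/3) + 2*exp(2*I*pi/3))*conj(exp(2*I*pi/3)) + 1*(1 + 2*exp(-2*I*pi/3) + 2*exp(-I*pi/3) + exp(2*I*pi/3))*conj(exp(-2*I*pi/3))]
      = (1/6)[(8) + (2 + 2*exp(-I*pi/3) + exp(-2*I*pi/3) + exp(2*I*pi/3)) + (-1) + (2) + (-1) + (2 + exp(-2*I*pi/3) + exp(2*I*pi/3) + 2*exp(I*pi/3))] = 12/6 = 2
  <chi_rho, chi_3> = (1/6)[1*(8)*conj(1) + 1*(1 + exp(-2*I*pi/3) + 2*exp(2*I*pi/3) + 2*exp(I*pi/3))*conj(-1) + 1*(3 + 2*exp(-2*I*pi/3) + 3*exp(2*I*pi/3))*conj(1) + 1*(2)*conj(-1) + 1*(3 + 3*exp(-2*I*pi/3) + 2*exp(2*I*pi/3))*conj(1) + 1*(1 + 2*exp(-2*I*pi/3) + 2*exp(-I*pi/3) + exp(2*I*pi/3))*conj(-1)]
      = (1/6)[(8) + (-1 - 2*exp(I*pi/3) - 2*exp(2*I*pi/3) - exp(-2*I*pi/3)) + (3 + 2*exp(-2*I*pi/3) + 3*exp(2*I*pi/3)) + (-2) + (3 + 3*exp(-2*I*pi/3) + 2*exp(2*I*pi/3)) + (-1 - exp(2*I*pi/3) - 2*exp(-I*pi/3) - 2*exp(-2*I*pi/3))] = 6/6 = 1
  <chi_rho, chi_4> = (1/6)[1*(8)*conj(1) + 1*(1 + exp(-2*I*pi/3) + 2*exp(2*I*pi/3) + 2*exp(I*pi/3))*conj(exp(-2*I*pi/3)) + 1*(3 + 2*exp(-2*I*pi/3) + 3*exp(2*I*pi/3))*conj(exp(2*I*pi/3)) + 1*(2)*conj(1) + 1*(3 + 3*exp(-2*I*pi/3) + 2*exp(2*I*pi/3))*conj(exp(-2*I*pi/3)) + 1*(1 + 2*exp(-2*I*pi/3) + 2*exp(-I*pi/3) + exp(2*I*pi/3))*conj(exp(2*I*pi/3))]
      = (1/6)[(8) + (-1 + 2*exp(-2*I*pi/3) + exp(2*I*pi/3)) + (3 + 3*exp(-2*I*pi/3) + 2*exp(2*I*pi/3)) + (2) + (3 + 2*exp(-2*I*pi/3) + 3*exp(2*I*pi/3)) + (-1 + exp(-2*I*pi/3) + 2*exp(2*I*pi/3))] = 6/6 = 1
  <chi_rho, chi_5> = (1/6)[1*(8)*conj(1) + 1*(1 + exp(-2*I*pi/3) + 2*exp(2*I*pi/3) + 2*exp(I*pi/3))*conj(exp(-I*pi/3)) + 1*(3 + 2*exp(-2*I*pi/3) + 3*exp(2*I*pi/3))*conj(exp(-2*I*pi/3)) + 1*(2)*conj(-1) + 1*(3 + 3*exp(-2*I*pi/3) + 2*exp(2*I*pi/3))*conj(exp(2*I*pi/3)) + 1*(1 + 2*exp(-2*I*pi/3) + 2*exp(-I*pi/3) + exp(2*I*pi/3))*conj(exp(I*pi/3))]
      = (1/6)[(8) + (-2 + exp(-I*pi/3) + exp(I*pi/3) + 2*exp(2*I*pi/3)) + (-1) + (-2) + (-1) + (-2 + 2*exp(-2*I*pi/3) + exp(-I*pi/3) + exp(I*pi/3))] = 0/6 = 0
(Exp terms are combined using exp(i*s)*conj(exp(i*t)) = exp(i*(s-t)), and sums of them are collapsed using the identity that for every m > 1 the m distinct m-th roots of unity sum to 0, e.g. 1 + exp(2*I*pi/3) + exp(-2*I*pi/3) = 0.)
Dimension check: dim(rho) = sum (mult * dim) = 2*1 + 2*1 + 2*1 + 1*1 + 1*1 + 0*1 = 8 = chi_rho(e) = 8.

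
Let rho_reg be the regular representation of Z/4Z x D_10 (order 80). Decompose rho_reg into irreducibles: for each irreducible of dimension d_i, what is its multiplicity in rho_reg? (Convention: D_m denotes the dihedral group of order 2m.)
Each irreducible V_i of dimension d_i appears with multiplicity d_i, i.e. rho_reg = (direct sum over all irreducibles V_i) d_i V_i. The irreducible dimensions for Z/4Z x D_10 are 1, 1, 1, 1, 1, 1, 1, 1, 1, 1, 1, 1, 1, 1, 1, 1, 2, 2, 2, 2, 2, 2, 2, 2, 2, 2, 2, 2, 2, 2, 2, 2: 16 irreducibles of dimension 1, each with multiplicity 1; 16 irreducibles of dimension 2, each with multiplicity 2. Total dimension 16*1*1 + 16*2*2 = 80 = |G|.

Working: General theorem: in the regular representation of a finite group G, each irreducible appears with multiplicity equal to its dimension. Check: dim(rho_reg) = sum d_i^2 = 1 + 1 + 1 + 1 + 1 + 1 + 1 + 1 + 1 + 1 + 1 + 1 + 1 + 1 + 1 + 1 + 4 + 4 + 4 + 4 + 4 + 4 + 4 + 4 + 4 + 4 + 4 + 4 + 4 + 4 + 4 + 4 = 80 = |G|.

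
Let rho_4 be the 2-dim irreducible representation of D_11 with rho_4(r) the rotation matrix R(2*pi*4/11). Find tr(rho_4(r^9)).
chi_{rho_4}(r^9) = 2*cos(2*pi*4*9/11) = -2*cos(5*pi/11)

Explanation: rho_4(r^9) is rotation by angle 2*pi*4*9/11, whose trace is 2*cos(2*pi*4*9/11) = -2*cos(5*pi/11).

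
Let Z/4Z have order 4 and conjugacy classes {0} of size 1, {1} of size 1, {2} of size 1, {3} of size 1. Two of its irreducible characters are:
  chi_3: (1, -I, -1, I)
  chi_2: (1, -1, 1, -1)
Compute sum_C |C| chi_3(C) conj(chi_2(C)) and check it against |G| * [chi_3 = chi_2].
Sum = 0; so <chi_3, chi_2> = 0 (distinct irreducibles are orthogonal).

Explanation: Compute term by term over conjugacy classes (|C| * chi_3(C) * conj(chi_2(C))):
  1*(1)*conj(1) + 1*(-I)*conj(-1) + 1*(-1)*conj(1) + 1*(I)*conj(-1)
  = (1) + (I) + (-1) + (-I)
  = 0.
(Exp terms are combined using exp(i*s)*conj(exp(i*t)) = exp(i*(s-t)), and sums of them are collapsed using the identity that for every m > 1 the m distinct m-th roots of unity sum to 0, e.g. 1 + exp(2*I*pi/3) + exp(-2*I*pi/3) = 0.)
Dividing by |G| = 4 gives 0/4 = 0, matching the row-orthogonality relation <chi_3, chi_2> = [chi_3 = chi_2].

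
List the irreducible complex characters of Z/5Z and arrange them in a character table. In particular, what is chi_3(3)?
Character table of Z/5Z (irreps indexed chi_0,...,chi_4 with chi_k(m) = zeta_5^(k*m), zeta_5 = exp(2*pi*i/5)):
  irrep \ class  {0} (size 1)  {1} (size 1)    {2} (size 1)    {3} (size 1)    {4} (size 1)  
  chi_0          1             1               1               1               1             
  chi_1          1             exp(2*I*pi/5)   exp(4*I*pi/5)   exp(-4*I*pi/5)  exp(-2*I*pi/5)
  chi_2          1             exp(4*I*pi/5)   exp(-2*I*pi/5)  exp(2*I*pi/5)   exp(-4*I*pi/5)
  chi_3          1             exp(-4*I*pi/5)  exp(2*I*pi/5)   exp(-2*I*pi/5)  exp(4*I*pi/5) 
  chi_4          1             exp(-2*I*pi/5)  exp(-4*I*pi/5)  exp(4*I*pi/5)   exp(2*I*pi/5) 

Spot check: chi_3(3) = zeta_5^(3*3) = zeta_5^9 = exp(-2*I*pi/5).

Argument: Z/5Z is abelian, so all 5 irreducible complex representations are 1-dimensional. They are given by chi_k(m) = zeta_5^(k*m) for k = 0,...,4. Row orthogonality: sum_m chi_k(m) conj(chi_l(m)) = 5 * [k = l].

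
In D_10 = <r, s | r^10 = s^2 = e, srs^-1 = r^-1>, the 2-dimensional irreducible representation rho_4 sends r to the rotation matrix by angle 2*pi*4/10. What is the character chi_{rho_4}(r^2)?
chi_{rho_4}(r^2) = 2*cos(2*pi*4*2/10) = -1/2 + sqrt(5)/2

Argument: rho_4(r^2) is rotation by angle 2*pi*4*2/10, whose trace is 2*cos(2*pi*4*2/10) = -1/2 + sqrt(5)/2.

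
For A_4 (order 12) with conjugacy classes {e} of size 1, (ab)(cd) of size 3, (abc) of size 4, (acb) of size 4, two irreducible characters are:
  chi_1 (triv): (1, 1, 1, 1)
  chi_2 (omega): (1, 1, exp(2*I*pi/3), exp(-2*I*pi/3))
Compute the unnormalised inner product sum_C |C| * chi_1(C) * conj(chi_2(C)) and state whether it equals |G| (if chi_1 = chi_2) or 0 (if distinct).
Sum = 0; so <chi_1, chi_2> = 0 (distinct irreducibles are orthogonal).

Argument: Compute term by term over conjugacy classes (|C| * chi_1(C) * conj(chi_2(C))):
  1*(1)*conj(1) + 3*(1)*conj(1) + 4*(1)*conj(exp(2*I*pi/3)) + 4*(1)*conj(exp(-2*I*pi/3))
  = (1) + (3) + (4*exp(-2*I*pi/3)) + (4*exp(2*I*pi/3))
  = 0.
(Exp terms are combined using exp(i*s)*conj(exp(i*t)) = exp(i*(s-t)), and sums of them are collapsed using the identity that for every m > 1 the m distinct m-th roots of unity sum to 0, e.g. 1 + exp(2*I*pi/3) + exp(-2*I*pi/3) = 0.)
Dividing by |G| = 12 gives 0/12 = 0, matching the row-orthogonality relation <chi_1, chi_2> = [chi_1 = chi_2].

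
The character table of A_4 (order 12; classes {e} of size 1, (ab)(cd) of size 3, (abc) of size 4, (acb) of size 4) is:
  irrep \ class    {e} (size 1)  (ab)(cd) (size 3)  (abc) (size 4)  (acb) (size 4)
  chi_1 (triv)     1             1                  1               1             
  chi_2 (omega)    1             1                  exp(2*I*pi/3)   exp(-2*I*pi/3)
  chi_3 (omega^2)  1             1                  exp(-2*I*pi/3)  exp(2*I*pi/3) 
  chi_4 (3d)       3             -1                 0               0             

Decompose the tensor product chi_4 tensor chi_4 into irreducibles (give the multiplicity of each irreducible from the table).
chi_4 tensor chi_4 = chi_1 + chi_2 + chi_3 + 2*chi_4 (all other irreducibles have multiplicity 0).

Working: The character of a tensor product is the pointwise product (chi_4 * chi_4)(C) = chi_4(C) * chi_4(C):
  {e}: (3)*(3), (ab)(cd): (-1)*(-1), (abc): (0)*(0), (acb): (0)*(0)
so (chi_4 * chi_4) takes values
  {e} -> 9, (ab)(cd) -> 1, (abc) -> 0, (acb) -> 0.
Now take the inner product of this character with each irreducible chi from the table, <chi_4*chi_4, chi> = (1/12) sum_C |C| (chi_4*chi_4)(C) conj(chi(C)):
  <chi_4*chi_4, chi_1> = (1/12)[1*(9)*conj(1) + 3*(1)*conj(1) + 4*(0)*conj(1) + 4*(0)*conj(1)]
      = (1/12)[(9) + (3) + (0) + (0)] = 12/12 = 1
  <chi_4*chi_4, chi_2> = (1/12)[1*(9)*conj(1) + 3*(1)*conj(1) + 4*(0)*conj(exp(2*I*pi/3)) + 4*(0)*conj(exp(-2*I*pi/3))]
      = (1/12)[(9) + (3) + (0) + (0)] = 12/12 = 1
  <chi_4*chi_4, chi_3> = (1/12)[1*(9)*conj(1) + 3*(1)*conj(1) + 4*(0)*conj(exp(-2*I*pi/3)) + 4*(0)*conj(exp(2*I*pi/3))]
      = (1/12)[(9) + (3) + (0) + (0)] = 12/12 = 1
  <chi_4*chi_4, chi_4> = (1/12)[1*(9)*conj(3) + 3*(1)*conj(-1) + 4*(0)*conj(0) + 4*(0)*conj(0)]
      = (1/12)[(27) + (-3) + (0) + (0)] = 24/12 = 2
(Exp terms are combined using exp(i*s)*conj(exp(i*t)) = exp(i*(s-t)), and sums of them are collapsed using the identity that for every m > 1 the m distinct m-th roots of unity sum to 0, e.g. 1 + exp(2*I*pi/3) + exp(-2*I*pi/3) = 0.)
Hence the multiplicities are chi_1: 1, chi_2: 1, chi_3: 1, chi_4: 2. Dimension check: dim(chi_4)*dim(chi_4) = 3*3 = 9 and sum (mult * dim) = 1*1 + 1*1 + 1*1 + 2*3 = 9.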